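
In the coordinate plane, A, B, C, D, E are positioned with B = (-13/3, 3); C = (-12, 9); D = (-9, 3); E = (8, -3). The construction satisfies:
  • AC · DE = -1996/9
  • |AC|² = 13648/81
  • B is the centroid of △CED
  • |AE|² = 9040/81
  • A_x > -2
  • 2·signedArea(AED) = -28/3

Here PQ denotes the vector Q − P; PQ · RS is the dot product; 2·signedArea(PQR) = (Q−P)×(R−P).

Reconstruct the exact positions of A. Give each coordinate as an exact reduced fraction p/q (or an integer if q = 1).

A = (-16/9, 1)

1. A_x = -16/9  [AC · DE = -1996/9 ∩ 2·signedArea(AED) = -28/3]
2. A_y = 1  [AC · DE = -1996/9 ∩ 2·signedArea(AED) = -28/3]
   → A = (-16/9, 1)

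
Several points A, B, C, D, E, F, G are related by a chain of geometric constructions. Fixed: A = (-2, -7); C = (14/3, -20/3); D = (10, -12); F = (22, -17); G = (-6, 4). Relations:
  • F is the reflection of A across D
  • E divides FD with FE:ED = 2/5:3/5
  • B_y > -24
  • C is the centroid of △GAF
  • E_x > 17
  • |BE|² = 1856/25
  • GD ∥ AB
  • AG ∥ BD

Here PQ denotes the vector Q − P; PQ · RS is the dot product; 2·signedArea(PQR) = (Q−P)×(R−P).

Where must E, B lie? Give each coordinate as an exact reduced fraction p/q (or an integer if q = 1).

B = (14, -23)
E = (86/5, -15)

1. E_x = 86/5  [E divides FD with FE:ED = 2/5:3/5]
2. E_y = -15  [E divides FD with FE:ED = 2/5:3/5]
   → E = (86/5, -15)
3. B_x = 14  [AG ∥ BD ∩ GD ∥ AB]
4. B_y = -23  [AG ∥ BD ∩ GD ∥ AB]
   → B = (14, -23)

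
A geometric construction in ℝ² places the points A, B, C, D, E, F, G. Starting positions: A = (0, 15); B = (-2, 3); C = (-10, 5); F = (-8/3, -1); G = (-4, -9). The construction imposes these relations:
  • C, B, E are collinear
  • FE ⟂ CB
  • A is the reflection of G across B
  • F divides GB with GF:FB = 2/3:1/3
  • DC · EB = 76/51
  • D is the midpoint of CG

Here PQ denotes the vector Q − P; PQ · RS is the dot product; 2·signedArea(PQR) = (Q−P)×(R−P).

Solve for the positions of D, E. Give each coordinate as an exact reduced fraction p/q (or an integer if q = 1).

1. D_x = -7  [D is the midpoint of CG]
2. D_y = -2  [D is the midpoint of CG]
   → D = (-7, -2)
3. E_x = -86/51  [C, B, E are collinear ∩ FE ⟂ CB]
4. E_y = 149/51  [C, B, E are collinear ∩ FE ⟂ CB]
   → E = (-86/51, 149/51)

D = (-7, -2)
E = (-86/51, 149/51)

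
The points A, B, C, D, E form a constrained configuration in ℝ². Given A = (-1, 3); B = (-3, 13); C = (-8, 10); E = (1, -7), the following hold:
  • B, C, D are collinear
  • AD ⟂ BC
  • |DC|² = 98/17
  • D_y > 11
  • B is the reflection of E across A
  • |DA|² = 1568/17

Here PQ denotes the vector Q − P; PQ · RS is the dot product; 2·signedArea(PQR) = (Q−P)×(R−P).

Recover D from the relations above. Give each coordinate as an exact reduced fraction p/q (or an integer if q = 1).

1. D_x = -101/17  [B, C, D are collinear ∩ AD ⟂ BC]
2. D_y = 191/17  [B, C, D are collinear ∩ AD ⟂ BC]
   → D = (-101/17, 191/17)

D = (-101/17, 191/17)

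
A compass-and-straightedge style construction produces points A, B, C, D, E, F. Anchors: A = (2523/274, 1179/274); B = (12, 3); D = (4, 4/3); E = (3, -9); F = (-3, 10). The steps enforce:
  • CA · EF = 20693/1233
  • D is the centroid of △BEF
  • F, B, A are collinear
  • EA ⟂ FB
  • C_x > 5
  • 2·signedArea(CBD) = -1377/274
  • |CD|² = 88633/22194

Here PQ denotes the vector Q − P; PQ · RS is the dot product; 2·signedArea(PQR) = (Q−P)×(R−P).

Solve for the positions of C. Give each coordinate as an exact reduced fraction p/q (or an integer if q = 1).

1. C_x = 4715/822  [2·signedArea(CBD) = -1377/274 ∩ CA · EF = 20693/1233]
2. C_y = 5729/2466  [2·signedArea(CBD) = -1377/274 ∩ CA · EF = 20693/1233]
   → C = (4715/822, 5729/2466)

C = (4715/822, 5729/2466)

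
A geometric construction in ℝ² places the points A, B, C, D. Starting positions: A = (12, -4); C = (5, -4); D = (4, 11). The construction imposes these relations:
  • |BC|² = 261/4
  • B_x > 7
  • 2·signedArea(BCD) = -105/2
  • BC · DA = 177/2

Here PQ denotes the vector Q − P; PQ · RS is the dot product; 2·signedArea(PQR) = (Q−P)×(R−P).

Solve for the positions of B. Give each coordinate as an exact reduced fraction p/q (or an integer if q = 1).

1. B_x = 8  [BC · DA = 177/2 ∩ 2·signedArea(BCD) = -105/2]
2. B_y = 7/2  [BC · DA = 177/2 ∩ 2·signedArea(BCD) = -105/2]
   → B = (8, 7/2)

B = (8, 7/2)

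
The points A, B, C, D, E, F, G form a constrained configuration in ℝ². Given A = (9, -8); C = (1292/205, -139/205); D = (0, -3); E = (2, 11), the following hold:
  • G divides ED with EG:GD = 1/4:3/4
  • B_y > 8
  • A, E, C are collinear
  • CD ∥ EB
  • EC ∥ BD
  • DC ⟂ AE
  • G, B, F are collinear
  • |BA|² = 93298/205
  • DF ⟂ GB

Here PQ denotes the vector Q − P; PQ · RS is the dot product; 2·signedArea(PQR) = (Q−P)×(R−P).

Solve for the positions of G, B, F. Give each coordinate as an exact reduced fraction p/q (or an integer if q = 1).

1. G_x = 3/2  [G divides ED with EG:GD = 1/4:3/4]
2. G_y = 15/2  [G divides ED with EG:GD = 1/4:3/4]
   → G = (3/2, 15/2)
3. B_x = -882/205  [EC ∥ BD ∩ CD ∥ EB]
4. B_y = 1779/205  [EC ∥ BD ∩ CD ∥ EB]
   → B = (-882/205, 1779/205)
5. F_x = 689724/327385  [G, B, F are collinear ∩ DF ⟂ GB]
6. F_y = 2415057/327385  [G, B, F are collinear ∩ DF ⟂ GB]
   → F = (689724/327385, 2415057/327385)

B = (-882/205, 1779/205)
F = (689724/327385, 2415057/327385)
G = (3/2, 15/2)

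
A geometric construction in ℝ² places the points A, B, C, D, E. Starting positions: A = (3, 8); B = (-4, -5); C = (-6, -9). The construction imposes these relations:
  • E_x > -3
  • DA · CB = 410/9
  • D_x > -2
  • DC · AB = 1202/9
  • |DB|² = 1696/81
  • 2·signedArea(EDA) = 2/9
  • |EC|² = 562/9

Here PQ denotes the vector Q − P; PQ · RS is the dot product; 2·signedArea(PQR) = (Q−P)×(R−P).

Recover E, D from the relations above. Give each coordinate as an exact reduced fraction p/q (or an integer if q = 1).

D = (-16/9, -1)
E = (-7/3, -2)

1. D_x = -16/9  [DC · AB = 1202/9 ∩ DA · CB = 410/9]
2. D_y = -1  [DC · AB = 1202/9 ∩ DA · CB = 410/9]
   → D = (-16/9, -1)
3. E_x = -7/3  [line -9·x + 43/9·y + -103/9 = 0 ∩ |EC|² = 562/9]
4. E_y = -2  [line -9·x + 43/9·y + -103/9 = 0 ∩ |EC|² = 562/9]
   → E = (-7/3, -2)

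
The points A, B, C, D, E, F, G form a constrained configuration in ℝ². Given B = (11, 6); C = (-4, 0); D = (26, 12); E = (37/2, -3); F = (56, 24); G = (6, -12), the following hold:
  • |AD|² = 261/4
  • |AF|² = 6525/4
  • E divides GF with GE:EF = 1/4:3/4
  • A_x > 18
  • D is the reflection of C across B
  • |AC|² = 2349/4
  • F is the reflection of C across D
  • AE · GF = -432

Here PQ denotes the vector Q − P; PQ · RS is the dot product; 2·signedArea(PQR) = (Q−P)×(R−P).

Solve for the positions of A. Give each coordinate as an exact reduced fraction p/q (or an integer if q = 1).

A = (37/2, 9)

1. A_x = 37/2  [line -50·x + -36·y + 1249 = 0 ∩ |AC|² = 2349/4]
2. A_y = 9  [line -50·x + -36·y + 1249 = 0 ∩ |AC|² = 2349/4]
   → A = (37/2, 9)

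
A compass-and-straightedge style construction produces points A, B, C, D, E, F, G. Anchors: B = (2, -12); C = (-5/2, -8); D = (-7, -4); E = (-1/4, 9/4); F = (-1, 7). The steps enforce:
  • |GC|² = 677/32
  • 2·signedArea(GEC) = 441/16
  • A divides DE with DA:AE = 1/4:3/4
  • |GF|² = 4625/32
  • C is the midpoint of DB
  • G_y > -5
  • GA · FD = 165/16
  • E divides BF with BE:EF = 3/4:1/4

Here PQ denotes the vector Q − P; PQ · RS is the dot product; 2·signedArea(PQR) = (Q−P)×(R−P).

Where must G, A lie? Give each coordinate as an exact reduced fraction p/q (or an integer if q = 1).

1. G_x = 7/8  [line 41/4·x + -9/4·y + -319/16 = 0 ∩ |GC|² = 677/32]
2. G_y = -39/8  [line 41/4·x + -9/4·y + -319/16 = 0 ∩ |GC|² = 677/32]
   → G = (7/8, -39/8)
3. A_x = -85/16  [GA · FD = 165/16 ∩ A divides DE with DA:AE = 1/4:3/4]
4. A_y = -39/16  [GA · FD = 165/16 ∩ A divides DE with DA:AE = 1/4:3/4]
   → A = (-85/16, -39/16)

A = (-85/16, -39/16)
G = (7/8, -39/8)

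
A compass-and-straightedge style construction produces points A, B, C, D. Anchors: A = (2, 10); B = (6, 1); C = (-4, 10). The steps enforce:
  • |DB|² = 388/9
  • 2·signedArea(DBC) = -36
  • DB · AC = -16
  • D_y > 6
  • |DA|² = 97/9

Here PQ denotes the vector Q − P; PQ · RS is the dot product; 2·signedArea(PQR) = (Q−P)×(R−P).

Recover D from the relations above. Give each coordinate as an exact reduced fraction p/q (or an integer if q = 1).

1. D_x = 10/3  [DB · AC = -16 ∩ 2·signedArea(DBC) = -36]
2. D_y = 7  [DB · AC = -16 ∩ 2·signedArea(DBC) = -36]
   → D = (10/3, 7)

D = (10/3, 7)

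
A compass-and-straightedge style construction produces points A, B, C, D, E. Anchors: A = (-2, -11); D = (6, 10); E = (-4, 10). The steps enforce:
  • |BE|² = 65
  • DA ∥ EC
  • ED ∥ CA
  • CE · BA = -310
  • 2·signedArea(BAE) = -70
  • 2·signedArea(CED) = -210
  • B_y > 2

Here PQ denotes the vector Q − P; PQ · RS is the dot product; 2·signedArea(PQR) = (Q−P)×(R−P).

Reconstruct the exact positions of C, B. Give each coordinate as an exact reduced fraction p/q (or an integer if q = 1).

B = (0, 3)
C = (-12, -11)

1. C_x = -12  [ED ∥ CA ∩ DA ∥ EC]
2. C_y = -11  [ED ∥ CA ∩ DA ∥ EC]
   → C = (-12, -11)
3. B_x = 0  [2·signedArea(BAE) = -70 ∩ CE · BA = -310]
4. B_y = 3  [2·signedArea(BAE) = -70 ∩ CE · BA = -310]
   → B = (0, 3)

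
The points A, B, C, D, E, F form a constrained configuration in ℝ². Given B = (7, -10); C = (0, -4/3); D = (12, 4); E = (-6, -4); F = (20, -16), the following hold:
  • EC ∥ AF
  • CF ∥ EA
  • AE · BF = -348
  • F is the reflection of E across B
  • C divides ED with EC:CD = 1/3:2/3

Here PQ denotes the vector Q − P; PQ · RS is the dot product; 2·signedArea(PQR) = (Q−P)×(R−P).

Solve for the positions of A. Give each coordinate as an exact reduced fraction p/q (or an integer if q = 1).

A = (14, -56/3)

1. A_x = 14  [EC ∥ AF ∩ CF ∥ EA]
2. A_y = -56/3  [EC ∥ AF ∩ CF ∥ EA]
   → A = (14, -56/3)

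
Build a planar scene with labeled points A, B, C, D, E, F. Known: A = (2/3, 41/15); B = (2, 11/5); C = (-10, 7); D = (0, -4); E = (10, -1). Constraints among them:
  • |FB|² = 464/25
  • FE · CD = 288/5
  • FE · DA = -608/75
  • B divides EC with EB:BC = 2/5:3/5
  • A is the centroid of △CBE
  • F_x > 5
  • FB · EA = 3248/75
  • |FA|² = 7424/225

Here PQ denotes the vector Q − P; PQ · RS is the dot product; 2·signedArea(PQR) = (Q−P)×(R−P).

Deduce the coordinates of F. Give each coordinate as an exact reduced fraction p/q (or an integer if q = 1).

F = (6, 3/5)

1. F_x = 6  [FB · EA = 3248/75 ∩ FE · DA = -608/75]
2. F_y = 3/5  [FB · EA = 3248/75 ∩ FE · DA = -608/75]
   → F = (6, 3/5)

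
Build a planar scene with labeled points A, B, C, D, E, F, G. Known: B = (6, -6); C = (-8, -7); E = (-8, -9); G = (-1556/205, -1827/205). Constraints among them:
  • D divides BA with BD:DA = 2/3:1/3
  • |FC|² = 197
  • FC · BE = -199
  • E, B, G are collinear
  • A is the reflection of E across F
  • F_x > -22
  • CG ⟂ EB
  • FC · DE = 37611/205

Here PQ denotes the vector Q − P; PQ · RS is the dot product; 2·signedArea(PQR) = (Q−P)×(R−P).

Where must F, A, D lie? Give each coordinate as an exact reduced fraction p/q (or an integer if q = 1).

A = (-7044/205, -3003/205)
D = (-4286/205, -2412/205)
F = (-4342/205, -2424/205)

1. F_x = -4342/205  [line 14·x + 3·y + 332 = 0 ∩ |FC|² = 197]
2. F_y = -2424/205  [line 14·x + 3·y + 332 = 0 ∩ |FC|² = 197]
   → F = (-4342/205, -2424/205)
3. A_x = -7044/205  [A is the reflection of E across F]
4. A_y = -3003/205  [A is the reflection of E across F]
   → A = (-7044/205, -3003/205)
5. D_x = -4286/205  [FC · DE = 37611/205 ∩ D divides BA with BD:DA = 2/3:1/3]
6. D_y = -2412/205  [FC · DE = 37611/205 ∩ D divides BA with BD:DA = 2/3:1/3]
   → D = (-4286/205, -2412/205)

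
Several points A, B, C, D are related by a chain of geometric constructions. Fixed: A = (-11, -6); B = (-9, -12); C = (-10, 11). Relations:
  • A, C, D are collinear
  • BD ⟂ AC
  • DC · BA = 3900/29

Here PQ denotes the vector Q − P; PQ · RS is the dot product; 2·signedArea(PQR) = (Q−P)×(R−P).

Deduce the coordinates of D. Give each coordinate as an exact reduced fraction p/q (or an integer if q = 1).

1. D_x = -329/29  [A, C, D are collinear ∩ BD ⟂ AC]
2. D_y = -344/29  [A, C, D are collinear ∩ BD ⟂ AC]
   → D = (-329/29, -344/29)

D = (-329/29, -344/29)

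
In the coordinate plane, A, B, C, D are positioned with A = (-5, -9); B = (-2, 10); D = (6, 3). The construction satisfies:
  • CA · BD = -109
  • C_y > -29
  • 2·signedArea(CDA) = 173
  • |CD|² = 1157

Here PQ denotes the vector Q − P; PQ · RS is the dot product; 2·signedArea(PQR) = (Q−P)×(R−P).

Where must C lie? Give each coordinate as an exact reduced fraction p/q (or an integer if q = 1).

C = (-8, -28)

1. C_x = -8  [2·signedArea(CDA) = 173 ∩ CA · BD = -109]
2. C_y = -28  [2·signedArea(CDA) = 173 ∩ CA · BD = -109]
   → C = (-8, -28)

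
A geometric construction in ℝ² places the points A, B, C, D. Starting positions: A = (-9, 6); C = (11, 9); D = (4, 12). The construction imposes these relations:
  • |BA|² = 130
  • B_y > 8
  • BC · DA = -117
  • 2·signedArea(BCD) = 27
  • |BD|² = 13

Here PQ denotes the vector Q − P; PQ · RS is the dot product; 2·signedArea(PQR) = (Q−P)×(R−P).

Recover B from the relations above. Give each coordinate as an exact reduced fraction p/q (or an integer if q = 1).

B = (2, 9)

1. B_x = 2  [BC · DA = -117 ∩ 2·signedArea(BCD) = 27]
2. B_y = 9  [BC · DA = -117 ∩ 2·signedArea(BCD) = 27]
   → B = (2, 9)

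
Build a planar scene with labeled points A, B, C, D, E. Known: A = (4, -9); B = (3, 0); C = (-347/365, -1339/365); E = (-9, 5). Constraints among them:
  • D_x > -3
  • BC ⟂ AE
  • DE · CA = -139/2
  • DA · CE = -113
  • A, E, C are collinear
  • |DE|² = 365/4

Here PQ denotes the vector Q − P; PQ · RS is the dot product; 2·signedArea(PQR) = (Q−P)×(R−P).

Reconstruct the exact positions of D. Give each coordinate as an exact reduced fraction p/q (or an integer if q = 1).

1. D_x = -5/2  [line 2938/365·x + -3164/365·y + 1017/365 = 0 ∩ |DE|² = 365/4]
2. D_y = -2  [line 2938/365·x + -3164/365·y + 1017/365 = 0 ∩ |DE|² = 365/4]
   → D = (-5/2, -2)

D = (-5/2, -2)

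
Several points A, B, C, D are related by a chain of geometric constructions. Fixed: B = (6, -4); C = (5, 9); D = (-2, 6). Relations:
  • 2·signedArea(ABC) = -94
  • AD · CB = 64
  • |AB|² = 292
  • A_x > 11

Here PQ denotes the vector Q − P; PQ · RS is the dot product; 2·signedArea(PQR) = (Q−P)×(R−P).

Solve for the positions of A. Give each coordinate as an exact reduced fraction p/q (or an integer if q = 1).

A = (12, 12)

1. A_x = 12  [2·signedArea(ABC) = -94 ∩ AD · CB = 64]
2. A_y = 12  [2·signedArea(ABC) = -94 ∩ AD · CB = 64]
   → A = (12, 12)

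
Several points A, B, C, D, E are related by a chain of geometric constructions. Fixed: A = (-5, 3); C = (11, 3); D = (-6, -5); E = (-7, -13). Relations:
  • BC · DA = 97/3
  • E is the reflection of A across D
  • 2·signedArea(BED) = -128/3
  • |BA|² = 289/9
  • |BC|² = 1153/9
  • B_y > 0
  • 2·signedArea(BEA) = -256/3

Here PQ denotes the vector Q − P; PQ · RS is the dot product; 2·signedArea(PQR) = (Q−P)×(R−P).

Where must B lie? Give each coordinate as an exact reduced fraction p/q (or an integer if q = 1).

1. B_x = 0  [2·signedArea(BED) = -128/3 ∩ BC · DA = 97/3]
2. B_y = 1/3  [2·signedArea(BED) = -128/3 ∩ BC · DA = 97/3]
   → B = (0, 1/3)

B = (0, 1/3)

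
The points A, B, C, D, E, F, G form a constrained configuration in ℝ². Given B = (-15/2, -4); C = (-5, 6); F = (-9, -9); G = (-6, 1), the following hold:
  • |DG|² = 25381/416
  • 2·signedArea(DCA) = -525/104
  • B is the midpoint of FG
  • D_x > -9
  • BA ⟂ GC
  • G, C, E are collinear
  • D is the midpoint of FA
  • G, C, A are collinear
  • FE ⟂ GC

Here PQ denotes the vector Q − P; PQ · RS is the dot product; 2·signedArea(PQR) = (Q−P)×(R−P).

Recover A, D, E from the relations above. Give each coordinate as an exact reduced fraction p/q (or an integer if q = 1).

1. A_x = -365/52  [G, C, A are collinear ∩ BA ⟂ GC]
2. A_y = -213/52  [G, C, A are collinear ∩ BA ⟂ GC]
   → A = (-365/52, -213/52)
3. D_x = -833/104  [D is the midpoint of FA]
4. D_y = -681/104  [D is the midpoint of FA]
   → D = (-833/104, -681/104)
5. E_x = -209/26  [G, C, E are collinear ∩ FE ⟂ GC]
6. E_y = -239/26  [G, C, E are collinear ∩ FE ⟂ GC]
   → E = (-209/26, -239/26)

A = (-365/52, -213/52)
D = (-833/104, -681/104)
E = (-209/26, -239/26)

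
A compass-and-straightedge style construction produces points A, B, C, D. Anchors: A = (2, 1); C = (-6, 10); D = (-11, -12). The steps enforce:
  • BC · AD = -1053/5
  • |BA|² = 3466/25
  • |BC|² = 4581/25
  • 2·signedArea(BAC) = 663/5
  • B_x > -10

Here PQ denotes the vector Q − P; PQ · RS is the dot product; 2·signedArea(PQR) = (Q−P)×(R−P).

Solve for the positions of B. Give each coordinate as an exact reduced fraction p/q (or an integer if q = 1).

B = (-9, -16/5)

1. B_x = -9  [BC · AD = -1053/5 ∩ 2·signedArea(BAC) = 663/5]
2. B_y = -16/5  [BC · AD = -1053/5 ∩ 2·signedArea(BAC) = 663/5]
   → B = (-9, -16/5)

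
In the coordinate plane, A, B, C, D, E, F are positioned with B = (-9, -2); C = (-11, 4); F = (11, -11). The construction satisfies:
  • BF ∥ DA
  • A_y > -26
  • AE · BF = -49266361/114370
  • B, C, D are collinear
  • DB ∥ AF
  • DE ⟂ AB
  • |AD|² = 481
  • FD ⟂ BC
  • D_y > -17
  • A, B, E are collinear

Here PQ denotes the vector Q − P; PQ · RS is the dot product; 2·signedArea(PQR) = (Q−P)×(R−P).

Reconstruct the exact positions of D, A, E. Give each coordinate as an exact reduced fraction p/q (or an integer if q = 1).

1. D_x = -43/10  [B, C, D are collinear ∩ FD ⟂ BC]
2. D_y = -161/10  [B, C, D are collinear ∩ FD ⟂ BC]
   → D = (-43/10, -161/10)
3. A_x = 157/10  [DB ∥ AF ∩ BF ∥ DA]
4. A_y = -251/10  [DB ∥ AF ∩ BF ∥ DA]
   → A = (157/10, -251/10)
5. E_x = 30958/57185  [A, B, E are collinear ∩ DE ⟂ AB]
6. E_y = -624649/57185  [A, B, E are collinear ∩ DE ⟂ AB]
   → E = (30958/57185, -624649/57185)

A = (157/10, -251/10)
D = (-43/10, -161/10)
E = (30958/57185, -624649/57185)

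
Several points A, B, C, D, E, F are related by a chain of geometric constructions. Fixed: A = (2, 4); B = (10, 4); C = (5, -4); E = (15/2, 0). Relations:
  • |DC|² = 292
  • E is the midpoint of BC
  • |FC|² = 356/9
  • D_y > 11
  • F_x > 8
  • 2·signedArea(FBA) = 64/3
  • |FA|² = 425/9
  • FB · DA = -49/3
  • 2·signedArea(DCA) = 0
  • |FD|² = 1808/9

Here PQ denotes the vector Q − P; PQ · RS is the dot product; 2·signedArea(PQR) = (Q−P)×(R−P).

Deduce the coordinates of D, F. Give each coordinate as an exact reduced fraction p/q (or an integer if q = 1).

1. D_x = -1  [line -8·x + -3·y + 28 = 0 ∩ |DC|² = 292]
2. D_y = 12  [line -8·x + -3·y + 28 = 0 ∩ |DC|² = 292]
   → D = (-1, 12)
3. F_x = 25/3  [FB · DA = -49/3 ∩ 2·signedArea(FBA) = 64/3]
4. F_y = 4/3  [FB · DA = -49/3 ∩ 2·signedArea(FBA) = 64/3]
   → F = (25/3, 4/3)

D = (-1, 12)
F = (25/3, 4/3)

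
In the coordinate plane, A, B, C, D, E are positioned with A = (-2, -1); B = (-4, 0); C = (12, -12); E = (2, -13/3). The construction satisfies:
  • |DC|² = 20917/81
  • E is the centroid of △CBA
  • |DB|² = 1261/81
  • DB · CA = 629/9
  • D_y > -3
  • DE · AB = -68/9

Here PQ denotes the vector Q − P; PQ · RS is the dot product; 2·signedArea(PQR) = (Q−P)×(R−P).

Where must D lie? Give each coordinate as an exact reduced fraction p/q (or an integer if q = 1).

D = (-2/3, -19/9)

1. D_x = -2/3  [DE · AB = -68/9 ∩ DB · CA = 629/9]
2. D_y = -19/9  [DE · AB = -68/9 ∩ DB · CA = 629/9]
   → D = (-2/3, -19/9)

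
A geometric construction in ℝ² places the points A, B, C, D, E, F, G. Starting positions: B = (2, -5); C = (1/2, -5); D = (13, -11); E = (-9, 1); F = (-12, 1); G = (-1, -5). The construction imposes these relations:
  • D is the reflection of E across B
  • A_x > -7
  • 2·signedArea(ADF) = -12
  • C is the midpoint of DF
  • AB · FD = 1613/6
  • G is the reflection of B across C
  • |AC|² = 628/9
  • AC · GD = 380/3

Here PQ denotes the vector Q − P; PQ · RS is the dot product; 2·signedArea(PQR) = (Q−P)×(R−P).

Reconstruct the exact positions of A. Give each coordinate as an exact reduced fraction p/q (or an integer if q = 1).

A = (-41/6, -1)

1. A_x = -41/6  [AC · GD = 380/3 ∩ 2·signedArea(ADF) = -12]
2. A_y = -1  [AC · GD = 380/3 ∩ 2·signedArea(ADF) = -12]
   → A = (-41/6, -1)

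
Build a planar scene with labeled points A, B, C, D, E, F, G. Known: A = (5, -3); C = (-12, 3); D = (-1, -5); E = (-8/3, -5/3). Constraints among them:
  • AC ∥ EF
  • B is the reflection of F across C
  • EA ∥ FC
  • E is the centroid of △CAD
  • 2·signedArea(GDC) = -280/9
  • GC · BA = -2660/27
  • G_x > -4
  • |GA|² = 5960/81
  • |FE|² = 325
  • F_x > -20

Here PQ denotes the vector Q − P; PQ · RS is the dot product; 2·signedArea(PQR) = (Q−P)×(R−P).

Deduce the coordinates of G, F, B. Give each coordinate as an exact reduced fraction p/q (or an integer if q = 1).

B = (-13/3, 5/3)
F = (-59/3, 13/3)
G = (-29/9, -5/9)

1. F_x = -59/3  [EA ∥ FC ∩ AC ∥ EF]
2. F_y = 13/3  [EA ∥ FC ∩ AC ∥ EF]
   → F = (-59/3, 13/3)
3. B_x = -13/3  [B is the reflection of F across C]
4. B_y = 5/3  [B is the reflection of F across C]
   → B = (-13/3, 5/3)
5. G_x = -29/9  [GC · BA = -2660/27 ∩ 2·signedArea(GDC) = -280/9]
6. G_y = -5/9  [GC · BA = -2660/27 ∩ 2·signedArea(GDC) = -280/9]
   → G = (-29/9, -5/9)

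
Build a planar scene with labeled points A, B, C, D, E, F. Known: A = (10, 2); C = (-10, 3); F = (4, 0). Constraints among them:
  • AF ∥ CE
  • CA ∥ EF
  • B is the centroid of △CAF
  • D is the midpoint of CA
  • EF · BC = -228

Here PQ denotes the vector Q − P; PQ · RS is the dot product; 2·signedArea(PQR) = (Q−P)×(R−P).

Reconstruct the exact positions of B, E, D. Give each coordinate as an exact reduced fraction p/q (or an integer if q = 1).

1. B_x = 4/3  [B is the centroid of △CAF]
2. B_y = 5/3  [B is the centroid of △CAF]
   → B = (4/3, 5/3)
3. E_x = -16  [CA ∥ EF ∩ AF ∥ CE]
4. E_y = 1  [CA ∥ EF ∩ AF ∥ CE]
   → E = (-16, 1)
5. D_x = 0  [D is the midpoint of CA]
6. D_y = 5/2  [D is the midpoint of CA]
   → D = (0, 5/2)

B = (4/3, 5/3)
D = (0, 5/2)
E = (-16, 1)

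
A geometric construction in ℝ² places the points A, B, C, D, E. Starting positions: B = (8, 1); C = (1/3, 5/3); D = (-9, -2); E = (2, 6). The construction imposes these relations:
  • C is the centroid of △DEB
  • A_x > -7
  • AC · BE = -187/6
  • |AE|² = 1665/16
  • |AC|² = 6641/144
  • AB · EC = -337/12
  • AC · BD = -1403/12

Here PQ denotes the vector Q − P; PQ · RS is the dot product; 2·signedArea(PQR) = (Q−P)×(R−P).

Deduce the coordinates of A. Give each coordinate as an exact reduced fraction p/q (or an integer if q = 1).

1. A_x = -25/4  [AB · EC = -337/12 ∩ AC · BD = -1403/12]
2. A_y = 0  [AB · EC = -337/12 ∩ AC · BD = -1403/12]
   → A = (-25/4, 0)

A = (-25/4, 0)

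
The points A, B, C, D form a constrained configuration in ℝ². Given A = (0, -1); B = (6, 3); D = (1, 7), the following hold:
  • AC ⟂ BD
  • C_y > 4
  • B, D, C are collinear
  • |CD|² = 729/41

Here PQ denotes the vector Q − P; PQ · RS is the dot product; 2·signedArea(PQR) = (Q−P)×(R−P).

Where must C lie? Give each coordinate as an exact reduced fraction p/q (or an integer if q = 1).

C = (176/41, 179/41)

1. C_x = 176/41  [B, D, C are collinear ∩ AC ⟂ BD]
2. C_y = 179/41  [B, D, C are collinear ∩ AC ⟂ BD]
   → C = (176/41, 179/41)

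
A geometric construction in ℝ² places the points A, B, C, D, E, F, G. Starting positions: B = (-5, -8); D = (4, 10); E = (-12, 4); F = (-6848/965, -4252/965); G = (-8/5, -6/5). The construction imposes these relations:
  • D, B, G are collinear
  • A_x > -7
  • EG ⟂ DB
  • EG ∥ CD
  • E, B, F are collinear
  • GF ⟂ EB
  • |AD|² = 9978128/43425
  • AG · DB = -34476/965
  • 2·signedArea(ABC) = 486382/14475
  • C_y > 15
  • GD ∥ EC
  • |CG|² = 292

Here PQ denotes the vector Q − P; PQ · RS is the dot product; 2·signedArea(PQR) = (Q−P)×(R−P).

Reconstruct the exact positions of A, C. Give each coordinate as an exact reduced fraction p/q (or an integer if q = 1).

A = (-19972/2895, -310/579)
C = (-32/5, 76/5)

1. C_x = -32/5  [EG ∥ CD ∩ GD ∥ EC]
2. C_y = 76/5  [EG ∥ CD ∩ GD ∥ EC]
   → C = (-32/5, 76/5)
3. A_x = -19972/2895  [AG · DB = -34476/965 ∩ 2·signedArea(ABC) = 486382/14475]
4. A_y = -310/579  [AG · DB = -34476/965 ∩ 2·signedArea(ABC) = 486382/14475]
   → A = (-19972/2895, -310/579)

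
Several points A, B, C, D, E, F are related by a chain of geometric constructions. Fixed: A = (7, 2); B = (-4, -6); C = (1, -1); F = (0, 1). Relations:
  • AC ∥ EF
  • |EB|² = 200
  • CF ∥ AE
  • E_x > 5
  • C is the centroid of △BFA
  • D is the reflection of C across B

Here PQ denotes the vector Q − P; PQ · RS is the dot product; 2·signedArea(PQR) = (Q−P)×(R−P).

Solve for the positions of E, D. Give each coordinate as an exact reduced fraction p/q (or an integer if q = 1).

1. E_x = 6  [AC ∥ EF ∩ CF ∥ AE]
2. E_y = 4  [AC ∥ EF ∩ CF ∥ AE]
   → E = (6, 4)
3. D_x = -9  [D is the reflection of C across B]
4. D_y = -11  [D is the reflection of C across B]
   → D = (-9, -11)

D = (-9, -11)
E = (6, 4)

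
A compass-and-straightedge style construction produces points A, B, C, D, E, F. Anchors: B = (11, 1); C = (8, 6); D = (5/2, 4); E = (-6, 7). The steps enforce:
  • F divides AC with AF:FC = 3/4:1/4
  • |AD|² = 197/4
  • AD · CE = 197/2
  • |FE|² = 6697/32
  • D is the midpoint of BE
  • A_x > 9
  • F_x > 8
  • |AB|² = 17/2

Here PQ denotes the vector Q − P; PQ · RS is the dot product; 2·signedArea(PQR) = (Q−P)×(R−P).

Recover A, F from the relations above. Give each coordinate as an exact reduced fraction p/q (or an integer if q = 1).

1. A_x = 19/2  [line 14·x + -1·y + -259/2 = 0 ∩ |AD|² = 197/4]
2. A_y = 7/2  [line 14·x + -1·y + -259/2 = 0 ∩ |AD|² = 197/4]
   → A = (19/2, 7/2)
3. F_x = 67/8  [F divides AC with AF:FC = 3/4:1/4]
4. F_y = 43/8  [F divides AC with AF:FC = 3/4:1/4]
   → F = (67/8, 43/8)

A = (19/2, 7/2)
F = (67/8, 43/8)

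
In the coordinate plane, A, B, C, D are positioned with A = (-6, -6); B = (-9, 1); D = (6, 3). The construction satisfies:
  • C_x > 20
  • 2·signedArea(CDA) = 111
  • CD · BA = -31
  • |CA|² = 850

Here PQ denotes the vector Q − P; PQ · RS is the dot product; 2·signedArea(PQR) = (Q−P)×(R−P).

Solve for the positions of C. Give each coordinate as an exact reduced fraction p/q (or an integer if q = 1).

C = (21, 5)

1. C_x = 21  [2·signedArea(CDA) = 111 ∩ CD · BA = -31]
2. C_y = 5  [2·signedArea(CDA) = 111 ∩ CD · BA = -31]
   → C = (21, 5)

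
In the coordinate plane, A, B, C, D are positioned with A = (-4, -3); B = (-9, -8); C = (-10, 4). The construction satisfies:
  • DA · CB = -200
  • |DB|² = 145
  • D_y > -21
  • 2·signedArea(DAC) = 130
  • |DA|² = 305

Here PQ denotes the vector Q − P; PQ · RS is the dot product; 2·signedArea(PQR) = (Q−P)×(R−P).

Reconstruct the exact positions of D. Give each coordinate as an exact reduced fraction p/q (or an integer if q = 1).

1. D_x = -8  [2·signedArea(DAC) = 130 ∩ DA · CB = -200]
2. D_y = -20  [2·signedArea(DAC) = 130 ∩ DA · CB = -200]
   → D = (-8, -20)

D = (-8, -20)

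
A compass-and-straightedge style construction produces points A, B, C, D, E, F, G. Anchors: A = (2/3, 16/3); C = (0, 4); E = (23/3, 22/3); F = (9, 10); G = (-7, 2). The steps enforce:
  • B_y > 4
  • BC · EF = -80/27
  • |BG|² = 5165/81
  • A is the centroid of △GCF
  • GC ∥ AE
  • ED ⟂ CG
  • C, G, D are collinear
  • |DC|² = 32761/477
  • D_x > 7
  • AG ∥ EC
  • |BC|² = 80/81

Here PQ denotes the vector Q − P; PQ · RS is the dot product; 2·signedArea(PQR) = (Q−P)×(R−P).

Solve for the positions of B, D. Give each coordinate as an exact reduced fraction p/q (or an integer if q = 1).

1. B_x = 4/9  [line -4/3·x + -8/3·y + 368/27 = 0 ∩ |BC|² = 80/81]
2. B_y = 44/9  [line -4/3·x + -8/3·y + 368/27 = 0 ∩ |BC|² = 80/81]
   → B = (4/9, 44/9)
3. D_x = 1267/159  [C, G, D are collinear ∩ ED ⟂ CG]
4. D_y = 998/159  [C, G, D are collinear ∩ ED ⟂ CG]
   → D = (1267/159, 998/159)

B = (4/9, 44/9)
D = (1267/159, 998/159)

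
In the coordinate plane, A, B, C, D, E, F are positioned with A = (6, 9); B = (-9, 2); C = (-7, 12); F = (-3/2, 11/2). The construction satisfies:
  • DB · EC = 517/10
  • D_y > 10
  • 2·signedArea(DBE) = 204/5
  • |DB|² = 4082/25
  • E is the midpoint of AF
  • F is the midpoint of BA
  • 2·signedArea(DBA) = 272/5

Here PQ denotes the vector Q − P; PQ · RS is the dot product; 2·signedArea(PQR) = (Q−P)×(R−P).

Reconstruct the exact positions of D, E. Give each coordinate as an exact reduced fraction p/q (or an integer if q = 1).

D = (4/5, 51/5)
E = (9/4, 29/4)

1. D_x = 4/5  [line -7·x + 15·y + -737/5 = 0 ∩ |DB|² = 4082/25]
2. D_y = 51/5  [line -7·x + 15·y + -737/5 = 0 ∩ |DB|² = 4082/25]
   → D = (4/5, 51/5)
3. E_x = 9/4  [2·signedArea(DBE) = 204/5 ∩ E is the midpoint of AF]
4. E_y = 29/4  [2·signedArea(DBE) = 204/5 ∩ E is the midpoint of AF]
   → E = (9/4, 29/4)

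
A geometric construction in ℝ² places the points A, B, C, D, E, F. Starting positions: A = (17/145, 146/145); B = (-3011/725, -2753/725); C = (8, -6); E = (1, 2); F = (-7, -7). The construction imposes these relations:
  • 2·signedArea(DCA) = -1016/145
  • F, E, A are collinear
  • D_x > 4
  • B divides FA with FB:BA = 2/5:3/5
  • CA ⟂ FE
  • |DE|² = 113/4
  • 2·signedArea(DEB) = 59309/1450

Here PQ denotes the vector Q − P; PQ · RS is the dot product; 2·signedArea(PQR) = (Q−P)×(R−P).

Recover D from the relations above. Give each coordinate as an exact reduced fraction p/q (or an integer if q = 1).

D = (9/2, -2)

1. D_x = 9/2  [2·signedArea(DEB) = 59309/1450 ∩ 2·signedArea(DCA) = -1016/145]
2. D_y = -2  [2·signedArea(DEB) = 59309/1450 ∩ 2·signedArea(DCA) = -1016/145]
   → D = (9/2, -2)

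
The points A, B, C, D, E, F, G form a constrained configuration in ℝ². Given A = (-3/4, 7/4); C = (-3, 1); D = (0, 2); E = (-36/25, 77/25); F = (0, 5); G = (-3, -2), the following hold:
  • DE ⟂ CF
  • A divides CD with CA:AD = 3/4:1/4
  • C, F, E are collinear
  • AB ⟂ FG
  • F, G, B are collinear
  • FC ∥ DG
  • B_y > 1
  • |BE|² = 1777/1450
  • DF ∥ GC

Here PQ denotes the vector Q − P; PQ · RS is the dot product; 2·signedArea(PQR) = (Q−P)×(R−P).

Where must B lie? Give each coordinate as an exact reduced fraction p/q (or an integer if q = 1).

1. B_x = -75/58  [F, G, B are collinear ∩ AB ⟂ FG]
2. B_y = 115/58  [F, G, B are collinear ∩ AB ⟂ FG]
   → B = (-75/58, 115/58)

B = (-75/58, 115/58)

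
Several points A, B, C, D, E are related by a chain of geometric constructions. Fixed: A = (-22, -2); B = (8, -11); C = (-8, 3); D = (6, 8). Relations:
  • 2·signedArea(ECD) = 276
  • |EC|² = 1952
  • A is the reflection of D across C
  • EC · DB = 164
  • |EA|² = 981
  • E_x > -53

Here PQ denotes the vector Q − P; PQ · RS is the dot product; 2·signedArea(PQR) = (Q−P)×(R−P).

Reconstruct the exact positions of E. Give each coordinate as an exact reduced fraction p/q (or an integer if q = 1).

E = (-52, 7)

1. E_x = -52  [2·signedArea(ECD) = 276 ∩ EC · DB = 164]
2. E_y = 7  [2·signedArea(ECD) = 276 ∩ EC · DB = 164]
   → E = (-52, 7)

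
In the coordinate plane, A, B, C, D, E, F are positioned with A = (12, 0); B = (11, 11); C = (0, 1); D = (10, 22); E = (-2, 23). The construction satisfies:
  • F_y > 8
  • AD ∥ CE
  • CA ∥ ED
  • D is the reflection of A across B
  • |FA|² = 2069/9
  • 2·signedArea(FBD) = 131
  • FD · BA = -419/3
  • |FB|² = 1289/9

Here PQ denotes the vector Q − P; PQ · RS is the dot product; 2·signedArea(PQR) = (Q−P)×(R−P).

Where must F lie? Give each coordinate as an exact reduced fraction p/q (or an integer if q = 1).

F = (-2/3, 25/3)

1. F_x = -2/3  [2·signedArea(FBD) = 131 ∩ FD · BA = -419/3]
2. F_y = 25/3  [2·signedArea(FBD) = 131 ∩ FD · BA = -419/3]
   → F = (-2/3, 25/3)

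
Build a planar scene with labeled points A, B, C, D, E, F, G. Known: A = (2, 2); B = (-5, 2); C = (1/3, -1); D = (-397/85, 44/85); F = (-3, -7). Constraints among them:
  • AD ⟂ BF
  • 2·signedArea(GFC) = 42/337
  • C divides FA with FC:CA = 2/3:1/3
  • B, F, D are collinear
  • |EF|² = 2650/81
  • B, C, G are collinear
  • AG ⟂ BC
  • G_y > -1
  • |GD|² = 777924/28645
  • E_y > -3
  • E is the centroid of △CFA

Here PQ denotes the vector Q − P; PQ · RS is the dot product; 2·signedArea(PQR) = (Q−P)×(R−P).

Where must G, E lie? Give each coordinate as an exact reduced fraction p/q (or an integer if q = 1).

1. G_x = 107/337  [B, C, G are collinear ∩ AG ⟂ BC]
2. G_y = -334/337  [B, C, G are collinear ∩ AG ⟂ BC]
   → G = (107/337, -334/337)
3. E_x = -2/9  [E is the centroid of △CFA]
4. E_y = -2  [E is the centroid of △CFA]
   → E = (-2/9, -2)

E = (-2/9, -2)
G = (107/337, -334/337)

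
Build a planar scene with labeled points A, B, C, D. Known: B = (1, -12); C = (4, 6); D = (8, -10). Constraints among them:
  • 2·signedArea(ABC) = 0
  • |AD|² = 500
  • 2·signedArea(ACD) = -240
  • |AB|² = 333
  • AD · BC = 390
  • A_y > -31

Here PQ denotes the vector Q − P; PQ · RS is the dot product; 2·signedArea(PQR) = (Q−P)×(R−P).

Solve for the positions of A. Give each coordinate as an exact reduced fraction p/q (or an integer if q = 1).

1. A_x = -2  [2·signedArea(ABC) = 0 ∩ 2·signedArea(ACD) = -240]
2. A_y = -30  [2·signedArea(ABC) = 0 ∩ 2·signedArea(ACD) = -240]
   → A = (-2, -30)

A = (-2, -30)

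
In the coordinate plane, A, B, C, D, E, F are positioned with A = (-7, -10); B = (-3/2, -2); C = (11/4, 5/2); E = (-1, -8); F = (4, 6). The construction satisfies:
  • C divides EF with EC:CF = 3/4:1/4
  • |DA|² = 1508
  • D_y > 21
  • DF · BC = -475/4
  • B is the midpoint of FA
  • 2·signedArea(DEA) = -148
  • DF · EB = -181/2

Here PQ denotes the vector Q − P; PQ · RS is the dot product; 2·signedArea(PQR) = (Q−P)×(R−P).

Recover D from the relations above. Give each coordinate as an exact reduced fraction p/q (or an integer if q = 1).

D = (15, 22)

1. D_x = 15  [2·signedArea(DEA) = -148 ∩ DF · BC = -475/4]
2. D_y = 22  [2·signedArea(DEA) = -148 ∩ DF · BC = -475/4]
   → D = (15, 22)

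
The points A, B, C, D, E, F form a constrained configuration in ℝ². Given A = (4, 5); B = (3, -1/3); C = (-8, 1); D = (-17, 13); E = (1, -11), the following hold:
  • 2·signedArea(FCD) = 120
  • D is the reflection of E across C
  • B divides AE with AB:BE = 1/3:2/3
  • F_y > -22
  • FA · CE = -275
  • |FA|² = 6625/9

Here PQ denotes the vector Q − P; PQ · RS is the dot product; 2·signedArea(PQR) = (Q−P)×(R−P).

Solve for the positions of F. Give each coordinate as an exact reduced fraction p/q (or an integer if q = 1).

1. F_x = -1  [2·signedArea(FCD) = 120 ∩ FA · CE = -275]
2. F_y = -65/3  [2·signedArea(FCD) = 120 ∩ FA · CE = -275]
   → F = (-1, -65/3)

F = (-1, -65/3)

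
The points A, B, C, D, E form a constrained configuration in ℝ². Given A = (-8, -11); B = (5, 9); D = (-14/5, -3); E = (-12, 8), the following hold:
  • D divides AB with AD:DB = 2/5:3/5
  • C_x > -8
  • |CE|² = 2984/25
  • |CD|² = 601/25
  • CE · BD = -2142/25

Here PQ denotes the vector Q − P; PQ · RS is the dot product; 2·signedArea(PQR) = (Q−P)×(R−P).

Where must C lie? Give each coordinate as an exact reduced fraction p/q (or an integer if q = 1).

C = (-38/5, -2)

1. C_x = -38/5  [line 39/5·x + 12·y + 2082/25 = 0 ∩ |CE|² = 2984/25]
2. C_y = -2  [line 39/5·x + 12·y + 2082/25 = 0 ∩ |CE|² = 2984/25]
   → C = (-38/5, -2)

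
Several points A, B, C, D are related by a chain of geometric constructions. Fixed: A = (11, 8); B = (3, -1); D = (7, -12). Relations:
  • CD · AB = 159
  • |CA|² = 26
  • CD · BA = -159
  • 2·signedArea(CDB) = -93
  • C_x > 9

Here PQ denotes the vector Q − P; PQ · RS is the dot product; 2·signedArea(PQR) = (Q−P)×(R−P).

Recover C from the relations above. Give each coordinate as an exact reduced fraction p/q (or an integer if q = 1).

1. C_x = 10  [2·signedArea(CDB) = -93 ∩ CD · BA = -159]
2. C_y = 3  [2·signedArea(CDB) = -93 ∩ CD · BA = -159]
   → C = (10, 3)

C = (10, 3)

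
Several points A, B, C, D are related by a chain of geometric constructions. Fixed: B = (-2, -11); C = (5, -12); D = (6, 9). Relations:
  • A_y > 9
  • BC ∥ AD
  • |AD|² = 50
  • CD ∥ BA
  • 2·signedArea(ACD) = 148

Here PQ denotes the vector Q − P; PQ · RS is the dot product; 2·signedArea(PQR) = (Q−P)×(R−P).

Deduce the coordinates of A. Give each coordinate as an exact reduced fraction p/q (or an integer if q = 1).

1. A_x = -1  [BC ∥ AD ∩ CD ∥ BA]
2. A_y = 10  [BC ∥ AD ∩ CD ∥ BA]
   → A = (-1, 10)

A = (-1, 10)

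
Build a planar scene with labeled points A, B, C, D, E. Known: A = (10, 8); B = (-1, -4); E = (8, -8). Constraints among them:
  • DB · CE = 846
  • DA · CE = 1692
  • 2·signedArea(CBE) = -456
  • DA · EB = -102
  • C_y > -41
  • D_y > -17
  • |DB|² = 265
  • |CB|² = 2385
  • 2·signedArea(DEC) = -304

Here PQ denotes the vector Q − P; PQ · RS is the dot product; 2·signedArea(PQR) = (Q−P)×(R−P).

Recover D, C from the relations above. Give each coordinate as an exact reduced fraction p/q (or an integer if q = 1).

1. C_x = -34  [line 4·x + 9·y + 496 = 0 ∩ |CB|² = 2385]
2. C_y = -40  [line 4·x + 9·y + 496 = 0 ∩ |CB|² = 2385]
   → C = (-34, -40)
3. D_x = -12  [DA · EB = -102 ∩ DA · CE = 1692]
4. D_y = -16  [DA · EB = -102 ∩ DA · CE = 1692]
   → D = (-12, -16)

C = (-34, -40)
D = (-12, -16)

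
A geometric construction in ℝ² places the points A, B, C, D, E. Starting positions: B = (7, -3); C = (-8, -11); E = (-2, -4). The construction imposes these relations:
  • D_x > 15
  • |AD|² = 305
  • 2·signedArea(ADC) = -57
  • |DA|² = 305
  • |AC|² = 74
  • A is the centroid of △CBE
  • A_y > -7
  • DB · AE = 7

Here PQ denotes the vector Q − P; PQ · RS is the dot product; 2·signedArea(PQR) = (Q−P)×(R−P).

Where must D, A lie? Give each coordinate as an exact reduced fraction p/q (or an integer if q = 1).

A = (-1, -6)
D = (16, -2)

1. A_x = -1  [A is the centroid of △CBE]
2. A_y = -6  [A is the centroid of △CBE]
   → A = (-1, -6)
3. D_x = 16  [DB · AE = 7 ∩ 2·signedArea(ADC) = -57]
4. D_y = -2  [DB · AE = 7 ∩ 2·signedArea(ADC) = -57]
   → D = (16, -2)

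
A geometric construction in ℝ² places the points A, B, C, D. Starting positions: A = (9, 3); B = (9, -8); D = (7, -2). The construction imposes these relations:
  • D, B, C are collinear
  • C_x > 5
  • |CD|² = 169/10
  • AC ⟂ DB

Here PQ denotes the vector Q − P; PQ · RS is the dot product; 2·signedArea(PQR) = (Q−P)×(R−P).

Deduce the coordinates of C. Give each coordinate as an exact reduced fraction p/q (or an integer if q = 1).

C = (57/10, 19/10)

1. C_x = 57/10  [D, B, C are collinear ∩ AC ⟂ DB]
2. C_y = 19/10  [D, B, C are collinear ∩ AC ⟂ DB]
   → C = (57/10, 19/10)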